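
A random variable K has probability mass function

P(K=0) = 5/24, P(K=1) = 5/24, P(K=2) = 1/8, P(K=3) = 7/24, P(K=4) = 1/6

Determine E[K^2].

6

E[K^2] = Σ k^2·P(K=k)
 = 0·5/24 + 1·5/24 + 4·1/8 + 9·7/24 + 16·1/6
 = 0 + 5/24 + 1/2 + 21/8 + 8/3
 = 6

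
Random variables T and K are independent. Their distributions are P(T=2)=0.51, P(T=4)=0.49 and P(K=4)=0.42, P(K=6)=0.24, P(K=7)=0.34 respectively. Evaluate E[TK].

E[TK] = Σ_t Σ_k tk · P(T=t)P(K=k)
 = 8·0.2142 + 12·0.1224 + 14·0.1734 + 16·0.2058 + 24·0.1176 + 28·0.1666
 = 1.7136 + 1.4688 + 2.4276 + 3.2928 + 2.8224 + 4.6648
 = 16.39

16.39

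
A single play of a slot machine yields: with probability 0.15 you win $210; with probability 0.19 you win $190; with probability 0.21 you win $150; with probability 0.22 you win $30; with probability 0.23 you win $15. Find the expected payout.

E[payout] = 210·0.15 + 190·0.19 + 150·0.21 + 30·0.22 + 15·0.23
 = 31.5 + 36.1 + 31.5 + 6.6 + 3.45
 = 109.15

109.15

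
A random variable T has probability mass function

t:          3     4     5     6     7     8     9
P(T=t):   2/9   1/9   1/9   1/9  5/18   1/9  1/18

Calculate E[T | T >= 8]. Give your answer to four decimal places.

P(T >= 8) = 1/9 + 1/18 = 1/6.
E[T | T >= 8] = [8·1/9 + 9·1/18] / (1/6)
 = 25/18 / (1/6)
 = 25/3

8.3333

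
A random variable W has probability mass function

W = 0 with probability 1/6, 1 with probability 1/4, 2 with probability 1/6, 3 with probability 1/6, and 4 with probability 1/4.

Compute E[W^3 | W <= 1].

0.6

P(W <= 1) = 1/6 + 1/4 = 5/12.
E[W^3 | W <= 1] = [0·1/6 + 1·1/4] / (5/12)
 = 1/4 / (5/12)
 = 3/5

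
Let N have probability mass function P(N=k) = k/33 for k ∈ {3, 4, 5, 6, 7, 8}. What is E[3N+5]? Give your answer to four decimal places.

23.0909

E[3N+5] = Σ (3n+5)·P(N=n)
 = 14·1/11 + 17·4/33 + 20·5/33 + 23·2/11 + 26·7/33 + 29·8/33
 = 14/11 + 68/33 + 100/33 + 46/11 + 182/33 + 232/33
 = 254/11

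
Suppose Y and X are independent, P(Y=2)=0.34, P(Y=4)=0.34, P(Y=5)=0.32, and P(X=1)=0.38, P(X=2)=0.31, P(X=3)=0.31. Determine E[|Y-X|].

1.9208

E[|Y-X|] = Σ_y Σ_x |y-x| · P(Y=y)P(X=x)
 = 1·0.1292 + 0·0.1054 + 1·0.1054 + 3·0.1292 + 2·0.1054 + 1·0.1054 + 4·0.1216 + 3·0.0992 + 2·0.0992
 = 0.1292 + 0 + 0.1054 + 0.3876 + 0.2108 + 0.1054 + 0.4864 + 0.2976 + 0.1984
 = 1.9208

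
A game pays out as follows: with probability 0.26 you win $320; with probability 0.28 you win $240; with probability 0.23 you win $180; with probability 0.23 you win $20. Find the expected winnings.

E[payout] = 320·0.26 + 240·0.28 + 180·0.23 + 20·0.23
 = 83.2 + 67.2 + 41.4 + 4.6
 = 196.4

196.4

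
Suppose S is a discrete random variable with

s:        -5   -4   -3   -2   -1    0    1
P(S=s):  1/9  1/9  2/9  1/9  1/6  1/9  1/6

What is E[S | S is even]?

P(S is even) = 1/9 + 1/9 + 1/9 = 1/3.
E[S | S is even] = [(-4)·1/9 + (-2)·1/9 + 0·1/9] / (1/3)
 = -2/3 / (1/3)
 = -2

-2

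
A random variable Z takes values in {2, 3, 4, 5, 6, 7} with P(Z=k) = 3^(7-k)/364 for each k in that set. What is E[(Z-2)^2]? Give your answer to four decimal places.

E[(Z-2)^2] = Σ (z-2)^2·P(Z=z)
 = 0·243/364 + 1·81/364 + 4·27/364 + 9·9/364 + 16·3/364 + 25·1/364
 = 0 + 81/364 + 27/91 + 81/364 + 12/91 + 25/364
 = 49/52

0.9423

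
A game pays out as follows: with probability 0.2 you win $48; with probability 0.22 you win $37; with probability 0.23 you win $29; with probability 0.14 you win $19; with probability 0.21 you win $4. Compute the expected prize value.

27.91

E[payout] = 48·0.2 + 37·0.22 + 29·0.23 + 19·0.14 + 4·0.21
 = 9.6 + 8.14 + 6.67 + 2.66 + 0.84
 = 27.91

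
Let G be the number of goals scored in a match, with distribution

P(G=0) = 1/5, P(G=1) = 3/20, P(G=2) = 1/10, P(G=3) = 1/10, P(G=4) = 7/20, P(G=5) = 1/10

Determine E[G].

2.55

E[G] = Σ g·P(G=g)
 = 0·1/5 + 1·3/20 + 2·1/10 + 3·1/10 + 4·7/20 + 5·1/10
 = 0 + 3/20 + 1/5 + 3/10 + 7/5 + 1/2
 = 51/20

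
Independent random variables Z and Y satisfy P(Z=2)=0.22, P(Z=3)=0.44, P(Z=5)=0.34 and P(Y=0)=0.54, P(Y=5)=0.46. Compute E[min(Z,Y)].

E[min(Z,Y)] = Σ_z Σ_y min(z,y) · P(Z=z)P(Y=y)
 = 0·0.1188 + 2·0.1012 + 0·0.2376 + 3·0.2024 + 0·0.1836 + 5·0.1564
 = 0 + 0.2024 + 0 + 0.6072 + 0 + 0.782
 = 1.5916

1.5916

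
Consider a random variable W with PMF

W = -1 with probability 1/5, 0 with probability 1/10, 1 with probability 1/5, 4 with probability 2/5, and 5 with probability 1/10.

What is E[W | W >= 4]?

4.2

P(W >= 4) = 2/5 + 1/10 = 1/2.
E[W | W >= 4] = [4·2/5 + 5·1/10] / (1/2)
 = 21/10 / (1/2)
 = 21/5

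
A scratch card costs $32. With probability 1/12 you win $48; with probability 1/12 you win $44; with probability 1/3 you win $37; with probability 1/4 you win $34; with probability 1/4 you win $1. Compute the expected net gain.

E[payout] = 48·1/12 + 44·1/12 + 37·1/3 + 34·1/4 + 1·1/4
 = 4 + 11/3 + 37/3 + 17/2 + 1/4
 = 115/4
Net = 115/4 - 32 = -13/4

-3.25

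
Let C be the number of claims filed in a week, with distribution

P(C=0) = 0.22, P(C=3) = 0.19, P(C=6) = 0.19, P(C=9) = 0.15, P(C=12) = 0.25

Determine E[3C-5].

E[3C-5] = Σ (3c-5)·P(C=c)
 = (-5)·0.22 + 4·0.19 + 13·0.19 + 22·0.15 + 31·0.25
 = (-1.1) + 0.76 + 2.47 + 3.3 + 7.75
 = 13.18

13.18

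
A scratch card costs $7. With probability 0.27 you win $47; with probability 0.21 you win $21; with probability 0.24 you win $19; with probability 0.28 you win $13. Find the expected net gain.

18.3

E[payout] = 47·0.27 + 21·0.21 + 19·0.24 + 13·0.28
 = 12.69 + 4.41 + 4.56 + 3.64
 = 25.3
Net = 25.3 - 7 = 18.3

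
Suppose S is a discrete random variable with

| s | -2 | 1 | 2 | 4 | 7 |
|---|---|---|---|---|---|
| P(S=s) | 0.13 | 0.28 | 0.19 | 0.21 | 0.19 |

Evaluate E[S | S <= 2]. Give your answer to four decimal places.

P(S <= 2) = 0.13 + 0.28 + 0.19 = 0.6.
E[S | S <= 2] = [(-2)·0.13 + 1·0.28 + 2·0.19] / 0.6
 = 0.4 / 0.6
 = 2/3

0.6667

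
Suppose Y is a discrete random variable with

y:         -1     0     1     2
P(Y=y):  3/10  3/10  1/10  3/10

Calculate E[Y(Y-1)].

1.2

E[Y(Y-1)] = Σ y(y-1)·P(Y=y)
 = 2·3/10 + 0·3/10 + 0·1/10 + 2·3/10
 = 3/5 + 0 + 0 + 3/5
 = 6/5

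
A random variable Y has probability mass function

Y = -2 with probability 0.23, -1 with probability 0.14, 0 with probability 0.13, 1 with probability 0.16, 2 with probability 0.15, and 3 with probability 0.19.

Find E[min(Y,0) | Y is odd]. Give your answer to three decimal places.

-0.286

P(Y is odd) = 0.14 + 0.16 + 0.19 = 0.49.
E[min(Y,0) | Y is odd] = [(-1)·0.14 + 0·0.16 + 0·0.19] / 0.49
 = -0.14 / 0.49
 = -2/7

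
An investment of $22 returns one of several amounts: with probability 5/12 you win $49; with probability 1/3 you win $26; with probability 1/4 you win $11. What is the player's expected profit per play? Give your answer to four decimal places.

E[payout] = 49·5/12 + 26·1/3 + 11·1/4
 = 245/12 + 26/3 + 11/4
 = 191/6
Net = 191/6 - 22 = 59/6

9.8333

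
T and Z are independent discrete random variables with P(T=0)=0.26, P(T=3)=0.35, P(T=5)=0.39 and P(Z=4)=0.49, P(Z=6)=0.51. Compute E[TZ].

E[TZ] = Σ_t Σ_z tz · P(T=t)P(Z=z)
 = 0·0.1274 + 0·0.1326 + 12·0.1715 + 18·0.1785 + 20·0.1911 + 30·0.1989
 = 0 + 0 + 2.058 + 3.213 + 3.822 + 5.967
 = 15.06

15.06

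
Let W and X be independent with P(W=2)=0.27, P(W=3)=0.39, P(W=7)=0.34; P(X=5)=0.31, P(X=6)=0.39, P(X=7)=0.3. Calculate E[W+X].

E[W+X] = Σ_w Σ_x (w+x) · P(W=w)P(X=x)
 = 7·0.0837 + 8·0.1053 + 9·0.081 + 8·0.1209 + 9·0.1521 + 10·0.117 + 12·0.1054 + 13·0.1326 + 14·0.102
 = 0.5859 + 0.8424 + 0.729 + 0.9672 + 1.3689 + 1.17 + 1.2648 + 1.7238 + 1.428
 = 10.08

10.08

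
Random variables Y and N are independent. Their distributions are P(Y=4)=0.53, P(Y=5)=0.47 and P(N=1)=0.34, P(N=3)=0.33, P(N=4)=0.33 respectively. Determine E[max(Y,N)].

4.47

E[max(Y,N)] = Σ_y Σ_n max(y,n) · P(Y=y)P(N=n)
 = 4·0.1802 + 4·0.1749 + 4·0.1749 + 5·0.1598 + 5·0.1551 + 5·0.1551
 = 0.7208 + 0.6996 + 0.6996 + 0.799 + 0.7755 + 0.7755
 = 4.47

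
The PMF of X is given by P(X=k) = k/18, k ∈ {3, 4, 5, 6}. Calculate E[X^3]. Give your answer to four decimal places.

E[X^3] = Σ x^3·P(X=x)
 = 27·1/6 + 64·2/9 + 125·5/18 + 216·1/3
 = 9/2 + 128/9 + 625/18 + 72
 = 1129/9

125.4444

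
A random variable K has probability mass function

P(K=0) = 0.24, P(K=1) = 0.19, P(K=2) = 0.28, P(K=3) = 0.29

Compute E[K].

1.62

E[K] = Σ k·P(K=k)
 = 0·0.24 + 1·0.19 + 2·0.28 + 3·0.29
 = 0 + 0.19 + 0.56 + 0.87
 = 1.62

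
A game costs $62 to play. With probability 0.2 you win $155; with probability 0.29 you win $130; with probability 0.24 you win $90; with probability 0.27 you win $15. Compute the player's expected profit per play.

E[payout] = 155·0.2 + 130·0.29 + 90·0.24 + 15·0.27
 = 31 + 37.7 + 21.6 + 4.05
 = 94.35
Net = 94.35 - 62 = 32.35

32.35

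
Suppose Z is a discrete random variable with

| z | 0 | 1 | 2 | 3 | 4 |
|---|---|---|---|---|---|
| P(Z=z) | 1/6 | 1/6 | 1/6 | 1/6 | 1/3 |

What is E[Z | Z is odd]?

P(Z is odd) = 1/6 + 1/6 = 1/3.
E[Z | Z is odd] = [1·1/6 + 3·1/6] / (1/3)
 = 2/3 / (1/3)
 = 2

2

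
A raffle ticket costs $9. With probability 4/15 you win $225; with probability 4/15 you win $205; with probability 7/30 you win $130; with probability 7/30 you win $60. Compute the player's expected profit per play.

150

E[payout] = 225·4/15 + 205·4/15 + 130·7/30 + 60·7/30
 = 60 + 164/3 + 91/3 + 14
 = 159
Net = 159 - 9 = 150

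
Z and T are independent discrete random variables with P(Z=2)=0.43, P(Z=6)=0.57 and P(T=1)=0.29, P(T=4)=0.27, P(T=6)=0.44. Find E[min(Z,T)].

3.021

E[min(Z,T)] = Σ_z Σ_t min(z,t) · P(Z=z)P(T=t)
 = 1·0.1247 + 2·0.1161 + 2·0.1892 + 1·0.1653 + 4·0.1539 + 6·0.2508
 = 0.1247 + 0.2322 + 0.3784 + 0.1653 + 0.6156 + 1.5048
 = 3.021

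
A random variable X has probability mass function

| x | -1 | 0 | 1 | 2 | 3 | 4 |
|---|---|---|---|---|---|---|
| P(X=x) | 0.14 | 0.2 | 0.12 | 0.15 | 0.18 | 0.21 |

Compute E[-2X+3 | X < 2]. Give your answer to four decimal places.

P(X < 2) = 0.14 + 0.2 + 0.12 = 0.46.
E[-2X+3 | X < 2] = [5·0.14 + 3·0.2 + 1·0.12] / 0.46
 = 1.42 / 0.46
 = 71/23

3.0870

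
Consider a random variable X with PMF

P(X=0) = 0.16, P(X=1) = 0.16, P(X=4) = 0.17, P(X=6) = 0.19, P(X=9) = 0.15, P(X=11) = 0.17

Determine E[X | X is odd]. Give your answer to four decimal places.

P(X is odd) = 0.16 + 0.15 + 0.17 = 0.48.
E[X | X is odd] = [1·0.16 + 9·0.15 + 11·0.17] / 0.48
 = 3.38 / 0.48
 = 169/24

7.0417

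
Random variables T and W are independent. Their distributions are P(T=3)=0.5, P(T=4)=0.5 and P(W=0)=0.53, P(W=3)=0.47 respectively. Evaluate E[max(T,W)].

E[max(T,W)] = Σ_t Σ_w max(t,w) · P(T=t)P(W=w)
 = 3·0.265 + 3·0.235 + 4·0.265 + 4·0.235
 = 0.795 + 0.705 + 1.06 + 0.94
 = 3.5

3.5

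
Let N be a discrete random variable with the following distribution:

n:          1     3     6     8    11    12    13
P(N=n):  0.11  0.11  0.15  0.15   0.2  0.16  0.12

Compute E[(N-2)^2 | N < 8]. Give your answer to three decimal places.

7.081

P(N < 8) = 0.11 + 0.11 + 0.15 = 0.37.
E[(N-2)^2 | N < 8] = [1·0.11 + 1·0.11 + 16·0.15] / 0.37
 = 2.62 / 0.37
 = 262/37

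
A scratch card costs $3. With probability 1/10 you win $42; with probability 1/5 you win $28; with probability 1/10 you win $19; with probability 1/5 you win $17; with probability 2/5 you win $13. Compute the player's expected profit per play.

17.3

E[payout] = 42·1/10 + 28·1/5 + 19·1/10 + 17·1/5 + 13·2/5
 = 21/5 + 28/5 + 19/10 + 17/5 + 26/5
 = 203/10
Net = 203/10 - 3 = 173/10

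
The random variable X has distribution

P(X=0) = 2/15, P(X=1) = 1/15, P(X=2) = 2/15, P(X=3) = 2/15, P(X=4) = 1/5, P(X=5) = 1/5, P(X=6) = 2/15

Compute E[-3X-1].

-11

E[-3X-1] = Σ (-3x-1)·P(X=x)
 = (-1)·2/15 + (-4)·1/15 + (-7)·2/15 + (-10)·2/15 + (-13)·1/5 + (-16)·1/5 + (-19)·2/15
 = (-2/15) + (-4/15) + (-14/15) + (-4/3) + (-13/5) + (-16/5) + (-38/15)
 = -11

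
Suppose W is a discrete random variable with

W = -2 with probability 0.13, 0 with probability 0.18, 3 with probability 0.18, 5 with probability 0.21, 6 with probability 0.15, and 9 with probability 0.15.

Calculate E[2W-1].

6.16

E[2W-1] = Σ (2w-1)·P(W=w)
 = (-5)·0.13 + (-1)·0.18 + 5·0.18 + 9·0.21 + 11·0.15 + 17·0.15
 = (-0.65) + (-0.18) + 0.9 + 1.89 + 1.65 + 2.55
 = 6.16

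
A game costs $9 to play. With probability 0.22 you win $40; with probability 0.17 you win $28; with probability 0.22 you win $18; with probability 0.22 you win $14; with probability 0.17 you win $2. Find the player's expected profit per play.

E[payout] = 40·0.22 + 28·0.17 + 18·0.22 + 14·0.22 + 2·0.17
 = 8.8 + 4.76 + 3.96 + 3.08 + 0.34
 = 20.94
Net = 20.94 - 9 = 11.94

11.94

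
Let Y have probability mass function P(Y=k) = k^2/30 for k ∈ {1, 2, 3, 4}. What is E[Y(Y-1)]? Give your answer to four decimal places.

E[Y(Y-1)] = Σ y(y-1)·P(Y=y)
 = 0·1/30 + 2·2/15 + 6·3/10 + 12·8/15
 = 0 + 4/15 + 9/5 + 32/5
 = 127/15

8.4667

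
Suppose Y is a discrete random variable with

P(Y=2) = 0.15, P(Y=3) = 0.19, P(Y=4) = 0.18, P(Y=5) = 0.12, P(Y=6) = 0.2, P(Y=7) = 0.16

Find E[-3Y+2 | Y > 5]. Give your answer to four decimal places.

-17.3333

P(Y > 5) = 0.2 + 0.16 = 0.36.
E[-3Y+2 | Y > 5] = [(-16)·0.2 + (-19)·0.16] / 0.36
 = -6.24 / 0.36
 = -52/3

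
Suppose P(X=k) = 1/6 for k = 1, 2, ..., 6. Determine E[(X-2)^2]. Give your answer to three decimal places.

5.167

E[(X-2)^2] = Σ (x-2)^2·P(X=x)
 = 1·1/6 + 0·1/6 + 1·1/6 + 4·1/6 + 9·1/6 + 16·1/6
 = 1/6 + 0 + 1/6 + 2/3 + 3/2 + 8/3
 = 31/6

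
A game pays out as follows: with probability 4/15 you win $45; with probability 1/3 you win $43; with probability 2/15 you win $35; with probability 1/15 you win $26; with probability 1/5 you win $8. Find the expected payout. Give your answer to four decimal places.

E[payout] = 45·4/15 + 43·1/3 + 35·2/15 + 26·1/15 + 8·1/5
 = 12 + 43/3 + 14/3 + 26/15 + 8/5
 = 103/3

34.3333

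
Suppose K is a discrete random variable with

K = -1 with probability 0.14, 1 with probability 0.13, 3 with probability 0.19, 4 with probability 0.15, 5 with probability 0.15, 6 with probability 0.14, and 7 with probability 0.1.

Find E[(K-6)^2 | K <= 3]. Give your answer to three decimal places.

25.696

P(K <= 3) = 0.14 + 0.13 + 0.19 = 0.46.
E[(K-6)^2 | K <= 3] = [49·0.14 + 25·0.13 + 9·0.19] / 0.46
 = 11.82 / 0.46
 = 591/23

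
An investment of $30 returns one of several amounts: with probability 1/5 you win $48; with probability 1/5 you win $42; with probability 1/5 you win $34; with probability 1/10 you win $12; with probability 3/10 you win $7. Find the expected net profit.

E[payout] = 48·1/5 + 42·1/5 + 34·1/5 + 12·1/10 + 7·3/10
 = 48/5 + 42/5 + 34/5 + 6/5 + 21/10
 = 281/10
Net = 281/10 - 30 = -19/10

-1.9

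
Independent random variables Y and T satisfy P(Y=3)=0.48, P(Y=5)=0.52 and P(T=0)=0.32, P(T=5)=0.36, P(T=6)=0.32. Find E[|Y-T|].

E[|Y-T|] = Σ_y Σ_t |y-t| · P(Y=y)P(T=t)
 = 3·0.1536 + 2·0.1728 + 3·0.1536 + 5·0.1664 + 0·0.1872 + 1·0.1664
 = 0.4608 + 0.3456 + 0.4608 + 0.832 + 0 + 0.1664
 = 2.2656

2.2656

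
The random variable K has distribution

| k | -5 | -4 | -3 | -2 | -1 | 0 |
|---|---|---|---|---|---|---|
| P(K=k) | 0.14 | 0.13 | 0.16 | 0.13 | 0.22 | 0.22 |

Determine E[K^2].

7.76

E[K^2] = Σ k^2·P(K=k)
 = 25·0.14 + 16·0.13 + 9·0.16 + 4·0.13 + 1·0.22 + 0·0.22
 = 3.5 + 2.08 + 1.44 + 0.52 + 0.22 + 0
 = 7.76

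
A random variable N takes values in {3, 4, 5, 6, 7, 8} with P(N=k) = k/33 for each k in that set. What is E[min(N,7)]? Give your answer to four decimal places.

E[min(N,7)] = Σ min(n,7)·P(N=n)
 = 3·1/11 + 4·4/33 + 5·5/33 + 6·2/11 + 7·7/33 + 7·8/33
 = 3/11 + 16/33 + 25/33 + 12/11 + 49/33 + 56/33
 = 191/33

5.7879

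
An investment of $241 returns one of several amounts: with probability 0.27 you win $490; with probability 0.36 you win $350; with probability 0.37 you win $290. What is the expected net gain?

E[payout] = 490·0.27 + 350·0.36 + 290·0.37
 = 132.3 + 126 + 107.3
 = 365.6
Net = 365.6 - 241 = 124.6

124.6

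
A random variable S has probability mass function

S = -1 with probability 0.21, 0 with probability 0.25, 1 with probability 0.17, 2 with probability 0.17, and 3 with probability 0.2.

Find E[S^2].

E[S^2] = Σ s^2·P(S=s)
 = 1·0.21 + 0·0.25 + 1·0.17 + 4·0.17 + 9·0.2
 = 0.21 + 0 + 0.17 + 0.68 + 1.8
 = 2.86

2.86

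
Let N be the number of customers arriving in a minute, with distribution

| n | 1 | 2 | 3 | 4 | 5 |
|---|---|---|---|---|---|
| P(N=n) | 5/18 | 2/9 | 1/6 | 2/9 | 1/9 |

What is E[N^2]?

9

E[N^2] = Σ n^2·P(N=n)
 = 1·5/18 + 4·2/9 + 9·1/6 + 16·2/9 + 25·1/9
 = 5/18 + 8/9 + 3/2 + 32/9 + 25/9
 = 9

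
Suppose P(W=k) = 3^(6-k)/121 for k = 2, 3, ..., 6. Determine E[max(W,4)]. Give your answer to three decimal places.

4.041

E[max(W,4)] = Σ max(w,4)·P(W=w)
 = 4·81/121 + 4·27/121 + 4·9/121 + 5·3/121 + 6·1/121
 = 324/121 + 108/121 + 36/121 + 15/121 + 6/121
 = 489/121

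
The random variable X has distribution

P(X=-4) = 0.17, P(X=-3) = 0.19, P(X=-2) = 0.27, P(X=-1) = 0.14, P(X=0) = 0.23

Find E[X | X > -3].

-1.0625

P(X > -3) = 0.27 + 0.14 + 0.23 = 0.64.
E[X | X > -3] = [(-2)·0.27 + (-1)·0.14 + 0·0.23] / 0.64
 = -0.68 / 0.64
 = -17/16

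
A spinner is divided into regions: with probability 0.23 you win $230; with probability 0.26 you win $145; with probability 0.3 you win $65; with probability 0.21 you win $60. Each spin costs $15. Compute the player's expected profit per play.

107.7

E[payout] = 230·0.23 + 145·0.26 + 65·0.3 + 60·0.21
 = 52.9 + 37.7 + 19.5 + 12.6
 = 122.7
Net = 122.7 - 15 = 107.7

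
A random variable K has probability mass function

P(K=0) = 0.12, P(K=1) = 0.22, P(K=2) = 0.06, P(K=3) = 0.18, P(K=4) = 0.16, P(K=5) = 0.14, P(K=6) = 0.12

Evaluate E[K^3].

E[K^3] = Σ k^3·P(K=k)
 = 0·0.12 + 1·0.22 + 8·0.06 + 27·0.18 + 64·0.16 + 125·0.14 + 216·0.12
 = 0 + 0.22 + 0.48 + 4.86 + 10.24 + 17.5 + 25.92
 = 59.22

59.22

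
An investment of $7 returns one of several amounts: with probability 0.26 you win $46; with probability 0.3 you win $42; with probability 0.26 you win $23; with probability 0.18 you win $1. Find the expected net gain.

23.72

E[payout] = 46·0.26 + 42·0.3 + 23·0.26 + 1·0.18
 = 11.96 + 12.6 + 5.98 + 0.18
 = 30.72
Net = 30.72 - 7 = 23.72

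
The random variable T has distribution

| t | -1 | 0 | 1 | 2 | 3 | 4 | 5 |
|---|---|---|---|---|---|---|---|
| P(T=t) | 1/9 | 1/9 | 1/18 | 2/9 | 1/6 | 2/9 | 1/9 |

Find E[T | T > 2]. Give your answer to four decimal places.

3.8889

P(T > 2) = 1/6 + 2/9 + 1/9 = 1/2.
E[T | T > 2] = [3·1/6 + 4·2/9 + 5·1/9] / (1/2)
 = 35/18 / (1/2)
 = 35/9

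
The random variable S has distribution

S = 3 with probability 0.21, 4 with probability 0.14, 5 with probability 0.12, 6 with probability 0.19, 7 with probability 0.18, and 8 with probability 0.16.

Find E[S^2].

E[S^2] = Σ s^2·P(S=s)
 = 9·0.21 + 16·0.14 + 25·0.12 + 36·0.19 + 49·0.18 + 64·0.16
 = 1.89 + 2.24 + 3 + 6.84 + 8.82 + 10.24
 = 33.03

33.03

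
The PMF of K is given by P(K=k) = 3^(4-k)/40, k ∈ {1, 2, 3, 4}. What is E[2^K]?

3.25

E[2^K] = Σ 2^k·P(K=k)
 = 2·27/40 + 4·9/40 + 8·3/40 + 16·1/40
 = 27/20 + 9/10 + 3/5 + 2/5
 = 13/4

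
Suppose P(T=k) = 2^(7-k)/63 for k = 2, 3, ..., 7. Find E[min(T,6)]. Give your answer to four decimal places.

E[min(T,6)] = Σ min(t,6)·P(T=t)
 = 2·32/63 + 3·16/63 + 4·8/63 + 5·4/63 + 6·2/63 + 6·1/63
 = 64/63 + 16/21 + 32/63 + 20/63 + 4/21 + 2/21
 = 26/9

2.8889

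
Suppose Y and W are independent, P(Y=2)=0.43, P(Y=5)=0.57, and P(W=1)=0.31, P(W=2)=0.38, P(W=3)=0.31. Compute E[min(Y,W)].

E[min(Y,W)] = Σ_y Σ_w min(y,w) · P(Y=y)P(W=w)
 = 1·0.1333 + 2·0.1634 + 2·0.1333 + 1·0.1767 + 2·0.2166 + 3·0.1767
 = 0.1333 + 0.3268 + 0.2666 + 0.1767 + 0.4332 + 0.5301
 = 1.8667

1.8667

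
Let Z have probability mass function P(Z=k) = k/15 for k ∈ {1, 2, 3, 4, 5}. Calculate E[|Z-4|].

1

E[|Z-4|] = Σ |z-4|·P(Z=z)
 = 3·1/15 + 2·2/15 + 1·1/5 + 0·4/15 + 1·1/3
 = 1/5 + 4/15 + 1/5 + 0 + 1/3
 = 1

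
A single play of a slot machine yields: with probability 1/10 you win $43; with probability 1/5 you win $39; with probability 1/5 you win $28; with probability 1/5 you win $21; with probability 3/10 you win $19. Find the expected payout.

E[payout] = 43·1/10 + 39·1/5 + 28·1/5 + 21·1/5 + 19·3/10
 = 43/10 + 39/5 + 28/5 + 21/5 + 57/10
 = 138/5

27.6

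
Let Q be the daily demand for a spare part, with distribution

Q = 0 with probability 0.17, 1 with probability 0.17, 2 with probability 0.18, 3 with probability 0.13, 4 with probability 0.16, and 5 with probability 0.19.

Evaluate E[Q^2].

9.37

E[Q^2] = Σ q^2·P(Q=q)
 = 0·0.17 + 1·0.17 + 4·0.18 + 9·0.13 + 16·0.16 + 25·0.19
 = 0 + 0.17 + 0.72 + 1.17 + 2.56 + 4.75
 = 9.37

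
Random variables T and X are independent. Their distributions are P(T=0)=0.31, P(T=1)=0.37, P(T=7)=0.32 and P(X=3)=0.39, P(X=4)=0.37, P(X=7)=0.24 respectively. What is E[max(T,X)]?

E[max(T,X)] = Σ_t Σ_x max(t,x) · P(T=t)P(X=x)
 = 3·0.1209 + 4·0.1147 + 7·0.0744 + 3·0.1443 + 4·0.1369 + 7·0.0888 + 7·0.1248 + 7·0.1184 + 7·0.0768
 = 0.3627 + 0.4588 + 0.5208 + 0.4329 + 0.5476 + 0.6216 + 0.8736 + 0.8288 + 0.5376
 = 5.1844

5.1844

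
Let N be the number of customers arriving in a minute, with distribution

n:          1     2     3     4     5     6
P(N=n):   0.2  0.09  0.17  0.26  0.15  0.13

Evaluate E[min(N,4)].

E[min(N,4)] = Σ min(n,4)·P(N=n)
 = 1·0.2 + 2·0.09 + 3·0.17 + 4·0.26 + 4·0.15 + 4·0.13
 = 0.2 + 0.18 + 0.51 + 1.04 + 0.6 + 0.52
 = 3.05

3.05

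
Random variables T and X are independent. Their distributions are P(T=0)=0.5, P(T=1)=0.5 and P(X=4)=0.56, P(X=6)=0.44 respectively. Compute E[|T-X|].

4.38

E[|T-X|] = Σ_t Σ_x |t-x| · P(T=t)P(X=x)
 = 4·0.28 + 6·0.22 + 3·0.28 + 5·0.22
 = 1.12 + 1.32 + 0.84 + 1.1
 = 4.38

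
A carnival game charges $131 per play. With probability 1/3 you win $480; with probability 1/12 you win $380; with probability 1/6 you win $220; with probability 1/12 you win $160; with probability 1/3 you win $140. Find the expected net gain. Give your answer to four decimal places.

157.3333

E[payout] = 480·1/3 + 380·1/12 + 220·1/6 + 160·1/12 + 140·1/3
 = 160 + 95/3 + 110/3 + 40/3 + 140/3
 = 865/3
Net = 865/3 - 131 = 472/3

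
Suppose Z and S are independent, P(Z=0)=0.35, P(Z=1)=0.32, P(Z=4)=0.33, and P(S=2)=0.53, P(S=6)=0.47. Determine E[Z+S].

E[Z+S] = Σ_z Σ_s (z+s) · P(Z=z)P(S=s)
 = 2·0.1855 + 6·0.1645 + 3·0.1696 + 7·0.1504 + 6·0.1749 + 10·0.1551
 = 0.371 + 0.987 + 0.5088 + 1.0528 + 1.0494 + 1.551
 = 5.52

5.52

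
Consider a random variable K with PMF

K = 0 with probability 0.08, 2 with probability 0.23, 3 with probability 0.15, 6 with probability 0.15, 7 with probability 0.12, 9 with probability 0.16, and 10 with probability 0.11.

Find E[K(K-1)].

32.32

E[K(K-1)] = Σ k(k-1)·P(K=k)
 = 0·0.08 + 2·0.23 + 6·0.15 + 30·0.15 + 42·0.12 + 72·0.16 + 90·0.11
 = 0 + 0.46 + 0.9 + 4.5 + 5.04 + 11.52 + 9.9
 = 32.32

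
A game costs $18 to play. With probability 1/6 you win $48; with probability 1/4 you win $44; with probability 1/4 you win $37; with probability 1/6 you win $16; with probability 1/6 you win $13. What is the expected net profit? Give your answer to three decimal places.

15.083

E[payout] = 48·1/6 + 44·1/4 + 37·1/4 + 16·1/6 + 13·1/6
 = 8 + 11 + 37/4 + 8/3 + 13/6
 = 397/12
Net = 397/12 - 18 = 181/12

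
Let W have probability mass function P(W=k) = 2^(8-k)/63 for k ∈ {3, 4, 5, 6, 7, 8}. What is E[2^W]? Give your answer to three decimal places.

24.381

E[2^W] = Σ 2^w·P(W=w)
 = 8·32/63 + 16·16/63 + 32·8/63 + 64·4/63 + 128·2/63 + 256·1/63
 = 256/63 + 256/63 + 256/63 + 256/63 + 256/63 + 256/63
 = 512/21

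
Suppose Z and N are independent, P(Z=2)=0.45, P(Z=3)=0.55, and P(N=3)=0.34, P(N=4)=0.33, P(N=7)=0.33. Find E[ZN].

11.8575

E[ZN] = Σ_z Σ_n zn · P(Z=z)P(N=n)
 = 6·0.153 + 8·0.1485 + 14·0.1485 + 9·0.187 + 12·0.1815 + 21·0.1815
 = 0.918 + 1.188 + 2.079 + 1.683 + 2.178 + 3.8115
 = 11.8575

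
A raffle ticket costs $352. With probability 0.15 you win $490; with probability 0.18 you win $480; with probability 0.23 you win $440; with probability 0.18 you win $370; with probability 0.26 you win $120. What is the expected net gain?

6.9

E[payout] = 490·0.15 + 480·0.18 + 440·0.23 + 370·0.18 + 120·0.26
 = 73.5 + 86.4 + 101.2 + 66.6 + 31.2
 = 358.9
Net = 358.9 - 352 = 6.9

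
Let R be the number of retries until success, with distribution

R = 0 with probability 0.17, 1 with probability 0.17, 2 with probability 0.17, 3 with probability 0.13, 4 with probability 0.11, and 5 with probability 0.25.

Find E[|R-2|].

1.61

E[|R-2|] = Σ |r-2|·P(R=r)
 = 2·0.17 + 1·0.17 + 0·0.17 + 1·0.13 + 2·0.11 + 3·0.25
 = 0.34 + 0.17 + 0 + 0.13 + 0.22 + 0.75
 = 1.61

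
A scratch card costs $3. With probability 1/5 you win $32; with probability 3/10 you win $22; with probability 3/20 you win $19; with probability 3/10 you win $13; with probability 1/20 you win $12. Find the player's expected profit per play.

17.35

E[payout] = 32·1/5 + 22·3/10 + 19·3/20 + 13·3/10 + 12·1/20
 = 32/5 + 33/5 + 57/20 + 39/10 + 3/5
 = 407/20
Net = 407/20 - 3 = 347/20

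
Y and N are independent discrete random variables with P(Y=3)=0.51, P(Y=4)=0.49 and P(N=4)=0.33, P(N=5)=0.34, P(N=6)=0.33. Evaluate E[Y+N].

E[Y+N] = Σ_y Σ_n (y+n) · P(Y=y)P(N=n)
 = 7·0.1683 + 8·0.1734 + 9·0.1683 + 8·0.1617 + 9·0.1666 + 10·0.1617
 = 1.1781 + 1.3872 + 1.5147 + 1.2936 + 1.4994 + 1.617
 = 8.49

8.49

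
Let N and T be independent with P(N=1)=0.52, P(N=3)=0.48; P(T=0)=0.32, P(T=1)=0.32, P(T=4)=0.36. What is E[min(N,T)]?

E[min(N,T)] = Σ_n Σ_t min(n,t) · P(N=n)P(T=t)
 = 0·0.1664 + 1·0.1664 + 1·0.1872 + 0·0.1536 + 1·0.1536 + 3·0.1728
 = 0 + 0.1664 + 0.1872 + 0 + 0.1536 + 0.5184
 = 1.0256

1.0256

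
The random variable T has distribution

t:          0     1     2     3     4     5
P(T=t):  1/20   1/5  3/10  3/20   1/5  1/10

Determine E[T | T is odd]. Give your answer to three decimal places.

P(T is odd) = 1/5 + 3/20 + 1/10 = 9/20.
E[T | T is odd] = [1·1/5 + 3·3/20 + 5·1/10] / (9/20)
 = 23/20 / (9/20)
 = 23/9

2.556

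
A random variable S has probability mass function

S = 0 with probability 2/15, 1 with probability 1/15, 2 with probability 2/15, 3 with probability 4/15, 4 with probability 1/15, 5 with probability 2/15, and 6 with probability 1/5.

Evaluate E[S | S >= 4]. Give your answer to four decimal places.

5.3333

P(S >= 4) = 1/15 + 2/15 + 1/5 = 2/5.
E[S | S >= 4] = [4·1/15 + 5·2/15 + 6·1/5] / (2/5)
 = 32/15 / (2/5)
 = 16/3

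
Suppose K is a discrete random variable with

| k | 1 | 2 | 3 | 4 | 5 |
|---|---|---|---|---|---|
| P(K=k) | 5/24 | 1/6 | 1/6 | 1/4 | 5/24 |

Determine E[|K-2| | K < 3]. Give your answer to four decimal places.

0.5556

P(K < 3) = 5/24 + 1/6 = 3/8.
E[|K-2| | K < 3] = [1·5/24 + 0·1/6] / (3/8)
 = 5/24 / (3/8)
 = 5/9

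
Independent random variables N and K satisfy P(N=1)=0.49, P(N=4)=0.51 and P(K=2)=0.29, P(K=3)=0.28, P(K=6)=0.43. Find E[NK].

10.12

E[NK] = Σ_n Σ_k nk · P(N=n)P(K=k)
 = 2·0.1421 + 3·0.1372 + 6·0.2107 + 8·0.1479 + 12·0.1428 + 24·0.2193
 = 0.2842 + 0.4116 + 1.2642 + 1.1832 + 1.7136 + 5.2632
 = 10.12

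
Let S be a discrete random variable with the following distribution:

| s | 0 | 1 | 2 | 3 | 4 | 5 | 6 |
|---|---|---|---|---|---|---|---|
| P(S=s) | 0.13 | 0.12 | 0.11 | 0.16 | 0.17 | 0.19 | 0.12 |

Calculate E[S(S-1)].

E[S(S-1)] = Σ s(s-1)·P(S=s)
 = 0·0.13 + 0·0.12 + 2·0.11 + 6·0.16 + 12·0.17 + 20·0.19 + 30·0.12
 = 0 + 0 + 0.22 + 0.96 + 2.04 + 3.8 + 3.6
 = 10.62

10.62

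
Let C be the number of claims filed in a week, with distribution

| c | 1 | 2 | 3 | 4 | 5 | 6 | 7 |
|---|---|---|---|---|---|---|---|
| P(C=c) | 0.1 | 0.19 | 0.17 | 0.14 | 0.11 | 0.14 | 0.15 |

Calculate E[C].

3.99

E[C] = Σ c·P(C=c)
 = 1·0.1 + 2·0.19 + 3·0.17 + 4·0.14 + 5·0.11 + 6·0.14 + 7·0.15
 = 0.1 + 0.38 + 0.51 + 0.56 + 0.55 + 0.84 + 1.05
 = 3.99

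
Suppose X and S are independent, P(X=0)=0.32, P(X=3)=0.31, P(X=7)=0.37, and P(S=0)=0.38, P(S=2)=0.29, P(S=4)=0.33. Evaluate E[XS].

6.688

E[XS] = Σ_x Σ_s xs · P(X=x)P(S=s)
 = 0·0.1216 + 0·0.0928 + 0·0.1056 + 0·0.1178 + 6·0.0899 + 12·0.1023 + 0·0.1406 + 14·0.1073 + 28·0.1221
 = 0 + 0 + 0 + 0 + 0.5394 + 1.2276 + 0 + 1.5022 + 3.4188
 = 6.688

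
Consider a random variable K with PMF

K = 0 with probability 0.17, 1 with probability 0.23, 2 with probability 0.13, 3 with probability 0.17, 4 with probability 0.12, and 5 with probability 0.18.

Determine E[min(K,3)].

1.9

E[min(K,3)] = Σ min(k,3)·P(K=k)
 = 0·0.17 + 1·0.23 + 2·0.13 + 3·0.17 + 3·0.12 + 3·0.18
 = 0 + 0.23 + 0.26 + 0.51 + 0.36 + 0.54
 = 1.9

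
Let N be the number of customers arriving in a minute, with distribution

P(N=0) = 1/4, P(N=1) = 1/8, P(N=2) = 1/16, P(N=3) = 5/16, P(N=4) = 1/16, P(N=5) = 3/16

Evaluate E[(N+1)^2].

14.625

E[(N+1)^2] = Σ (n+1)^2·P(N=n)
 = 1·1/4 + 4·1/8 + 9·1/16 + 16·5/16 + 25·1/16 + 36·3/16
 = 1/4 + 1/2 + 9/16 + 5 + 25/16 + 27/4
 = 117/8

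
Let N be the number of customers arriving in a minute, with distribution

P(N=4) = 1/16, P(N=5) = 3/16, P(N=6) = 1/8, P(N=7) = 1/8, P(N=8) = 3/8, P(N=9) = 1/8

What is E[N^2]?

E[N^2] = Σ n^2·P(N=n)
 = 16·1/16 + 25·3/16 + 36·1/8 + 49·1/8 + 64·3/8 + 81·1/8
 = 1 + 75/16 + 9/2 + 49/8 + 24 + 81/8
 = 807/16

50.4375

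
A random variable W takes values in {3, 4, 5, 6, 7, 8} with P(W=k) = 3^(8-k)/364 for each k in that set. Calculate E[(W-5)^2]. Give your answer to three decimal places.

E[(W-5)^2] = Σ (w-5)^2·P(W=w)
 = 4·243/364 + 1·81/364 + 0·27/364 + 1·9/364 + 4·3/364 + 9·1/364
 = 243/91 + 81/364 + 0 + 9/364 + 3/91 + 9/364
 = 1083/364

2.975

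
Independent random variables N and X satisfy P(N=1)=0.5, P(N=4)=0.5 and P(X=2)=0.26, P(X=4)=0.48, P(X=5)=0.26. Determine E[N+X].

6.24

E[N+X] = Σ_n Σ_x (n+x) · P(N=n)P(X=x)
 = 3·0.13 + 5·0.24 + 6·0.13 + 6·0.13 + 8·0.24 + 9·0.13
 = 0.39 + 1.2 + 0.78 + 0.78 + 1.92 + 1.17
 = 6.24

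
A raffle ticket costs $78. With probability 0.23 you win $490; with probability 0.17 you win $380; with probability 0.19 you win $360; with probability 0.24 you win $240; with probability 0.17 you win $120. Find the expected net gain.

E[payout] = 490·0.23 + 380·0.17 + 360·0.19 + 240·0.24 + 120·0.17
 = 112.7 + 64.6 + 68.4 + 57.6 + 20.4
 = 323.7
Net = 323.7 - 78 = 245.7

245.7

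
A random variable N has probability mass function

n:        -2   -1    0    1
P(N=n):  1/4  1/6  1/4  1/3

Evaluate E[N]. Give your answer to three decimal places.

E[N] = Σ n·P(N=n)
 = (-2)·1/4 + (-1)·1/6 + 0·1/4 + 1·1/3
 = (-1/2) + (-1/6) + 0 + 1/3
 = -1/3

-0.333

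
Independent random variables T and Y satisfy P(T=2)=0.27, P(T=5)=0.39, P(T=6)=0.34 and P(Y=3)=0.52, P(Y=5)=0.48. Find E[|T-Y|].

E[|T-Y|] = Σ_t Σ_y |t-y| · P(T=t)P(Y=y)
 = 1·0.1404 + 3·0.1296 + 2·0.2028 + 0·0.1872 + 3·0.1768 + 1·0.1632
 = 0.1404 + 0.3888 + 0.4056 + 0 + 0.5304 + 0.1632
 = 1.6284

1.6284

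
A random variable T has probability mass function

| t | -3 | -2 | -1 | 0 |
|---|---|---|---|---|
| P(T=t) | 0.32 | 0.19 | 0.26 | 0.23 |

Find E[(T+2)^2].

1.5

E[(T+2)^2] = Σ (t+2)^2·P(T=t)
 = 1·0.32 + 0·0.19 + 1·0.26 + 4·0.23
 = 0.32 + 0 + 0.26 + 0.92
 = 1.5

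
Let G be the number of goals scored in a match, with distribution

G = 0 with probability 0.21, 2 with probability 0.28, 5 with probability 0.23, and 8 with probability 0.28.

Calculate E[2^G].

80.37

E[2^G] = Σ 2^g·P(G=g)
 = 1·0.21 + 4·0.28 + 32·0.23 + 256·0.28
 = 0.21 + 1.12 + 7.36 + 71.68
 = 80.37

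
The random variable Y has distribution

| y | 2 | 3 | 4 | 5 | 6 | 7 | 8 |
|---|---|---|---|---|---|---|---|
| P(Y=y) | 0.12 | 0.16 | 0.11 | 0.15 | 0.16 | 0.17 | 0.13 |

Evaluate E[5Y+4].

29.5

E[5Y+4] = Σ (5y+4)·P(Y=y)
 = 14·0.12 + 19·0.16 + 24·0.11 + 29·0.15 + 34·0.16 + 39·0.17 + 44·0.13
 = 1.68 + 3.04 + 2.64 + 4.35 + 5.44 + 6.63 + 5.72
 = 29.5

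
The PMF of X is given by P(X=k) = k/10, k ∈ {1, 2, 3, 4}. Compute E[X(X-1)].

7

E[X(X-1)] = Σ x(x-1)·P(X=x)
 = 0·1/10 + 2·1/5 + 6·3/10 + 12·2/5
 = 0 + 2/5 + 9/5 + 24/5
 = 7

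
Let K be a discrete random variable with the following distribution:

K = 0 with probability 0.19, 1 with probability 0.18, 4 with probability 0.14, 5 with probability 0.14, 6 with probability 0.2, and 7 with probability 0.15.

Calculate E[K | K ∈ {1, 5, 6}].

4

P(K ∈ {1, 5, 6}) = 0.18 + 0.14 + 0.2 = 0.52.
E[K | K ∈ {1, 5, 6}] = [1·0.18 + 5·0.14 + 6·0.2] / 0.52
 = 2.08 / 0.52
 = 4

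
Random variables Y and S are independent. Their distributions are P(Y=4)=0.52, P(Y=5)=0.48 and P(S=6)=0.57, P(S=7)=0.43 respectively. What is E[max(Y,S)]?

6.43

E[max(Y,S)] = Σ_y Σ_s max(y,s) · P(Y=y)P(S=s)
 = 6·0.2964 + 7·0.2236 + 6·0.2736 + 7·0.2064
 = 1.7784 + 1.5652 + 1.6416 + 1.4448
 = 6.43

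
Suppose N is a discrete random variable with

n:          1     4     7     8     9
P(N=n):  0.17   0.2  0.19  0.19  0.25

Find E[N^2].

E[N^2] = Σ n^2·P(N=n)
 = 1·0.17 + 16·0.2 + 49·0.19 + 64·0.19 + 81·0.25
 = 0.17 + 3.2 + 9.31 + 12.16 + 20.25
 = 45.09

45.09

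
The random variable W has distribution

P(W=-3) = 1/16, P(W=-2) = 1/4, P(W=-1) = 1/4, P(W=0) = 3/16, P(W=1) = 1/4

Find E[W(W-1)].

E[W(W-1)] = Σ w(w-1)·P(W=w)
 = 12·1/16 + 6·1/4 + 2·1/4 + 0·3/16 + 0·1/4
 = 3/4 + 3/2 + 1/2 + 0 + 0
 = 11/4

2.75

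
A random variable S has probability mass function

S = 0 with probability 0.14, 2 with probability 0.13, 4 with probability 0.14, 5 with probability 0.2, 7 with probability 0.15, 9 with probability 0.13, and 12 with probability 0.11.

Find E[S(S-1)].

E[S(S-1)] = Σ s(s-1)·P(S=s)
 = 0·0.14 + 2·0.13 + 12·0.14 + 20·0.2 + 42·0.15 + 72·0.13 + 132·0.11
 = 0 + 0.26 + 1.68 + 4 + 6.3 + 9.36 + 14.52
 = 36.12

36.12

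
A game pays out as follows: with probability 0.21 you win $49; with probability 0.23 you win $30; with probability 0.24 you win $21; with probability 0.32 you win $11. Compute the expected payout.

25.75

E[payout] = 49·0.21 + 30·0.23 + 21·0.24 + 11·0.32
 = 10.29 + 6.9 + 5.04 + 3.52
 = 25.75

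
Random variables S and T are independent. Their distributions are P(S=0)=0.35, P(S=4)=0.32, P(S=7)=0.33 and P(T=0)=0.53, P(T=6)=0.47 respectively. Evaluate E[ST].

10.1238

E[ST] = Σ_s Σ_t st · P(S=s)P(T=t)
 = 0·0.1855 + 0·0.1645 + 0·0.1696 + 24·0.1504 + 0·0.1749 + 42·0.1551
 = 0 + 0 + 0 + 3.6096 + 0 + 6.5142
 = 10.1238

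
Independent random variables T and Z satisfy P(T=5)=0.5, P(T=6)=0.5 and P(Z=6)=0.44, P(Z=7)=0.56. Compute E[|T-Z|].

E[|T-Z|] = Σ_t Σ_z |t-z| · P(T=t)P(Z=z)
 = 1·0.22 + 2·0.28 + 0·0.22 + 1·0.28
 = 0.22 + 0.56 + 0 + 0.28
 = 1.06

1.06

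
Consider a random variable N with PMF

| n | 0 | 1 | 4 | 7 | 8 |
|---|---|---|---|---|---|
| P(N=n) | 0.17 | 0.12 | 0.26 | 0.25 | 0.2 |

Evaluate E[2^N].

87.77

E[2^N] = Σ 2^n·P(N=n)
 = 1·0.17 + 2·0.12 + 16·0.26 + 128·0.25 + 256·0.2
 = 0.17 + 0.24 + 4.16 + 32 + 51.2
 = 87.77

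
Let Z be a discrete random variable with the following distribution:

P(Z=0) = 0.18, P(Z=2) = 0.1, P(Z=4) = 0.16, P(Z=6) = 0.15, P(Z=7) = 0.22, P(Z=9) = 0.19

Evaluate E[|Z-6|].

2.59

E[|Z-6|] = Σ |z-6|·P(Z=z)
 = 6·0.18 + 4·0.1 + 2·0.16 + 0·0.15 + 1·0.22 + 3·0.19
 = 1.08 + 0.4 + 0.32 + 0 + 0.22 + 0.57
 = 2.59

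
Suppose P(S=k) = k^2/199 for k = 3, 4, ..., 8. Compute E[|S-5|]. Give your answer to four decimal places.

E[|S-5|] = Σ |s-5|·P(S=s)
 = 2·9/199 + 1·16/199 + 0·25/199 + 1·36/199 + 2·49/199 + 3·64/199
 = 18/199 + 16/199 + 0 + 36/199 + 98/199 + 192/199
 = 360/199

1.8090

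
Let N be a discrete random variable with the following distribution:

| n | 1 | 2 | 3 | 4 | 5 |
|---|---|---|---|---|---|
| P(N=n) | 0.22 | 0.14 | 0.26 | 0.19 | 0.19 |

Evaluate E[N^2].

10.91

E[N^2] = Σ n^2·P(N=n)
 = 1·0.22 + 4·0.14 + 9·0.26 + 16·0.19 + 25·0.19
 = 0.22 + 0.56 + 2.34 + 3.04 + 4.75
 = 10.91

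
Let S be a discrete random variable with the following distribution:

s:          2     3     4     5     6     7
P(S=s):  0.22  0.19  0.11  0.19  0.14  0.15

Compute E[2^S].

38.4

E[2^S] = Σ 2^s·P(S=s)
 = 4·0.22 + 8·0.19 + 16·0.11 + 32·0.19 + 64·0.14 + 128·0.15
 = 0.88 + 1.52 + 1.76 + 6.08 + 8.96 + 19.2
 = 38.4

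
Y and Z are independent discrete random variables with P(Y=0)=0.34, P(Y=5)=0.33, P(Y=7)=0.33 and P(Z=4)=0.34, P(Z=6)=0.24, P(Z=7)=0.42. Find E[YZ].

22.7304

E[YZ] = Σ_y Σ_z yz · P(Y=y)P(Z=z)
 = 0·0.1156 + 0·0.0816 + 0·0.1428 + 20·0.1122 + 30·0.0792 + 35·0.1386 + 28·0.1122 + 42·0.0792 + 49·0.1386
 = 0 + 0 + 0 + 2.244 + 2.376 + 4.851 + 3.1416 + 3.3264 + 6.7914
 = 22.7304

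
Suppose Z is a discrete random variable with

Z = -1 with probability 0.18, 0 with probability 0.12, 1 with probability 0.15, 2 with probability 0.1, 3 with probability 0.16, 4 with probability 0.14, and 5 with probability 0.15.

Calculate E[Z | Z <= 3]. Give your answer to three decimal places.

P(Z <= 3) = 0.18 + 0.12 + 0.15 + 0.1 + 0.16 = 0.71.
E[Z | Z <= 3] = [(-1)·0.18 + 0·0.12 + 1·0.15 + 2·0.1 + 3·0.16] / 0.71
 = 0.65 / 0.71
 = 65/71

0.915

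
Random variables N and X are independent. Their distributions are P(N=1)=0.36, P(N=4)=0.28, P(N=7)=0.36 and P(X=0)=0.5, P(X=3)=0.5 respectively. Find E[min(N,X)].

1.14

E[min(N,X)] = Σ_n Σ_x min(n,x) · P(N=n)P(X=x)
 = 0·0.18 + 1·0.18 + 0·0.14 + 3·0.14 + 0·0.18 + 3·0.18
 = 0 + 0.18 + 0 + 0.42 + 0 + 0.54
 = 1.14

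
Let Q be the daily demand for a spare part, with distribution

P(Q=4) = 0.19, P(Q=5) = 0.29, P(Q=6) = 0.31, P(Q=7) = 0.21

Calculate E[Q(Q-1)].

26.2

E[Q(Q-1)] = Σ q(q-1)·P(Q=q)
 = 12·0.19 + 20·0.29 + 30·0.31 + 42·0.21
 = 2.28 + 5.8 + 9.3 + 8.82
 = 26.2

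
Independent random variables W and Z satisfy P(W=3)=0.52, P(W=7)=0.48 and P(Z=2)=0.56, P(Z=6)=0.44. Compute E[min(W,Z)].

E[min(W,Z)] = Σ_w Σ_z min(w,z) · P(W=w)P(Z=z)
 = 2·0.2912 + 3·0.2288 + 2·0.2688 + 6·0.2112
 = 0.5824 + 0.6864 + 0.5376 + 1.2672
 = 3.0736

3.0736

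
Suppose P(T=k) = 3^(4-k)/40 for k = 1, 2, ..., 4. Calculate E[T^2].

E[T^2] = Σ t^2·P(T=t)
 = 1·27/40 + 4·9/40 + 9·3/40 + 16·1/40
 = 27/40 + 9/10 + 27/40 + 2/5
 = 53/20

2.65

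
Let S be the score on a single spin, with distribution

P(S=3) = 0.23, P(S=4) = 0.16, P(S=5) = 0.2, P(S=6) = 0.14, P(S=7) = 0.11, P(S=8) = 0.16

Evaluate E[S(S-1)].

25.08

E[S(S-1)] = Σ s(s-1)·P(S=s)
 = 6·0.23 + 12·0.16 + 20·0.2 + 30·0.14 + 42·0.11 + 56·0.16
 = 1.38 + 1.92 + 4 + 4.2 + 4.62 + 8.96
 = 25.08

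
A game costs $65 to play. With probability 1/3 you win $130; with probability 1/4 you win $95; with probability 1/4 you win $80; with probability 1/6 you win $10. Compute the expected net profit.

23.75

E[payout] = 130·1/3 + 95·1/4 + 80·1/4 + 10·1/6
 = 130/3 + 95/4 + 20 + 5/3
 = 355/4
Net = 355/4 - 65 = 95/4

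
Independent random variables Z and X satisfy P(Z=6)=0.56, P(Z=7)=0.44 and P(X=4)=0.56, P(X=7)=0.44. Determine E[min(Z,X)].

E[min(Z,X)] = Σ_z Σ_x min(z,x) · P(Z=z)P(X=x)
 = 4·0.3136 + 6·0.2464 + 4·0.2464 + 7·0.1936
 = 1.2544 + 1.4784 + 0.9856 + 1.3552
 = 5.0736

5.0736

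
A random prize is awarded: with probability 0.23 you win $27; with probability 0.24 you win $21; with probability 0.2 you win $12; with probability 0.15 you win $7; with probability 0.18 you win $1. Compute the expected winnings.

E[payout] = 27·0.23 + 21·0.24 + 12·0.2 + 7·0.15 + 1·0.18
 = 6.21 + 5.04 + 2.4 + 1.05 + 0.18
 = 14.88

14.88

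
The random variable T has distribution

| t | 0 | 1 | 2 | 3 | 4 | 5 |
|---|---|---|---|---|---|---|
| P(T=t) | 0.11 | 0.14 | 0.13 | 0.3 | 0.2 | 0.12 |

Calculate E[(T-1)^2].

5.16

E[(T-1)^2] = Σ (t-1)^2·P(T=t)
 = 1·0.11 + 0·0.14 + 1·0.13 + 4·0.3 + 9·0.2 + 16·0.12
 = 0.11 + 0 + 0.13 + 1.2 + 1.8 + 1.92
 = 5.16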